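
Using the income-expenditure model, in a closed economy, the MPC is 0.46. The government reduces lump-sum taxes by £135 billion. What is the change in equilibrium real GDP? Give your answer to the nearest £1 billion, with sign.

A lump-sum tax change of −£135 billion shifts disposable income by +£135 billion; first-round consumption changes by −c × ΔT = −0.46 × (−£135 billion) = +£62.1 billion.
Expenditure multiplier = 1/(1 − MPC) = 1/(1 − 0.46) = 1/0.54 ≈ 1.852.
The tax multiplier is −c × k ≈ −0.852, so ΔY = k × (−c·ΔT) = (+£62.1 billion) / 0.54 = +£115 billion.

+£115 billion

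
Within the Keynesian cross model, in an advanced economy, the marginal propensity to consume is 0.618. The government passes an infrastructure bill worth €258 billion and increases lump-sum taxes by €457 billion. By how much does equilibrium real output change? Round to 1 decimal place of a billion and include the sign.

Expenditure multiplier = 1/(1 − MPC) = 1/(1 − 0.618) = 1/0.382 ≈ 2.618.
ΔG contributes k·ΔG = (+€258 billion) / 0.382 ≈ +€675.4 billion.
ΔT of +€457 billion changes first-round spending by −c·ΔT = −€282.426 billion, contributing k·(−c·ΔT) = (−€282.426 billion) / 0.382 ≈ −€739.3 billion.
Net ΔY = k(ΔG − c·ΔT) = (−€24.426 billion) / 0.382 ≈ −€63.9 billion.

−€63.9 billion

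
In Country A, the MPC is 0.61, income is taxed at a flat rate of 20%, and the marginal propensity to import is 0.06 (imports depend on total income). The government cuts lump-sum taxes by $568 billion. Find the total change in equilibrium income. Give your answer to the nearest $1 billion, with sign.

+$606 billion

A lump-sum tax change of −$568 billion shifts disposable income by +$568 billion; first-round consumption changes by −c × ΔT = −0.61 × (−$568 billion) = +$346.48 billion.
Expenditure multiplier = 1/(1 − c(1−t) + m) = 1/(1 − 0.61×0.8 + 0.06) = 1/0.572 ≈ 1.748.
The tax multiplier is −c × k ≈ −1.066, so ΔY = k × (−c·ΔT) = (+$346.48 billion) / 0.572 ≈ +$606 billion.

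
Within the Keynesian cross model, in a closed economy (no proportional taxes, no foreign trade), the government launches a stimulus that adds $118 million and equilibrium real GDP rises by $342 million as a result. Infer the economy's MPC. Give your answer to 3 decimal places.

Implied spending multiplier k = ΔY/ΔG = 342/118 ≈ 2.8983.
Since k = 1/(1 − MPC), MPC = 1 − 1/k = 1 − ΔG/ΔY = 1 − 118/342 ≈ 0.655.

0.655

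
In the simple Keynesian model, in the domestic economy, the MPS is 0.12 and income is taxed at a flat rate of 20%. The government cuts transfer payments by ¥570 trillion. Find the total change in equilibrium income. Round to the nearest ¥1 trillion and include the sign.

MPC = 1 − MPS = 1 − 0.12 = 0.88.
The transfer change shifts disposable income by −¥570 trillion, so first-round consumption changes by c·ΔTR = 0.88 × (−¥570 trillion) = −¥501.6 trillion.
Expenditure multiplier = 1/(1 − c(1−t)) = 1/(1 − 0.88×0.8) = 1/0.296 ≈ 3.378.
The transfer multiplier is c × k ≈ 2.973, so ΔY = k × (c·ΔTR) = (−¥501.6 trillion) / 0.296 ≈ −¥1,695 trillion.

−¥1,695 trillion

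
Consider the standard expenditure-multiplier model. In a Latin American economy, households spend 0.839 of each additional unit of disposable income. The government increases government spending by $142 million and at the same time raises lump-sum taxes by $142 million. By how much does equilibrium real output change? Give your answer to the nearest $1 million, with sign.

+$142 million

Expenditure multiplier = 1/(1 − MPC) = 1/(1 − 0.839) = 1/0.161 ≈ 6.211.
ΔG contributes k·ΔG = (+$142 million) / 0.161 ≈ +$882 million.
ΔT of +$142 million changes first-round spending by −c·ΔT = −$119.138 million, contributing k·(−c·ΔT) = (−$119.138 million) / 0.161 ≈ −$740 million.
With ΔG = ΔT and no other leakages, the balanced-budget multiplier is 1, so ΔY = ΔG = +$142 million.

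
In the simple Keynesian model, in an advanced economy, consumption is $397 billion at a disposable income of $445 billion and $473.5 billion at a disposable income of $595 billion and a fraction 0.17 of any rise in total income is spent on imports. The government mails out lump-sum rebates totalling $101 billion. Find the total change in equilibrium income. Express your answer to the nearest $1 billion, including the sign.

MPC = ΔC/ΔYd = (473.5 − 397)/(595 − 445) = 76.5/150 = 0.51.
A lump-sum tax change of −$101 billion shifts disposable income by +$101 billion; first-round consumption changes by −c × ΔT = −0.51 × (−$101 billion) = +$51.51 billion.
Expenditure multiplier = 1/(1 − c + m) = 1/(1 − 0.51 + 0.17) = 1/0.66 ≈ 1.515.
The tax multiplier is −c × k ≈ −0.773, so ΔY = k × (−c·ΔT) = (+$51.51 billion) / 0.66 ≈ +$78 billion.

+$78 billion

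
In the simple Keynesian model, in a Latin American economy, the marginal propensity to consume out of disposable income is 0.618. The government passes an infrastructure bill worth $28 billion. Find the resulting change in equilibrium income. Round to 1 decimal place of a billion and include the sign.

+$73.3 billion

Expenditure multiplier = 1/(1 − MPC) = 1/(1 − 0.618) = 1/0.382 ≈ 2.618.
ΔY = k × ΔG = (+$28 billion) / 0.382 ≈ +$73.3 billion.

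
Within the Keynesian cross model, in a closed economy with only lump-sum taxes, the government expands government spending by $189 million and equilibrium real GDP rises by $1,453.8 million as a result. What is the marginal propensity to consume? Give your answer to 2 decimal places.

0.87

Implied spending multiplier k = ΔY/ΔG = 1,453.8/189 ≈ 7.6921.
Since k = 1/(1 − MPC), MPC = 1 − 1/k = 1 − ΔG/ΔY = 1 − 189/1,453.8 ≈ 0.87.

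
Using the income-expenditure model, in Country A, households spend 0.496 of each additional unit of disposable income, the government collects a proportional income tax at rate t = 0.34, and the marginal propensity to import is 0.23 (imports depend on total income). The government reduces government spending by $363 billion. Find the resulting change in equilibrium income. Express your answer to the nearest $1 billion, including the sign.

−$402 billion

Spending multiplier = 1/(1 − c(1−t) + m) = 1/(1 − 0.496×0.66 + 0.23) = 1/0.90264 ≈ 1.108.
ΔY = k × ΔG = (−$363 billion) / 0.90264 ≈ −$402 billion.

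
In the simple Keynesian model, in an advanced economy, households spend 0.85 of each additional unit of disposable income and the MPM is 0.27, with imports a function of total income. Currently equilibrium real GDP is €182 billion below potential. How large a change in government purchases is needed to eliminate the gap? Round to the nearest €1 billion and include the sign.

+€76 billion

Spending multiplier = 1/(1 − c + m) = 1/(1 − 0.85 + 0.27) = 1/0.42 ≈ 2.381.
Need ΔY = +€182 billion, so ΔG = ΔY/k = (+€182 billion) × 0.42 ≈ +€76 billion.
The government should increase government purchases by €76 billion.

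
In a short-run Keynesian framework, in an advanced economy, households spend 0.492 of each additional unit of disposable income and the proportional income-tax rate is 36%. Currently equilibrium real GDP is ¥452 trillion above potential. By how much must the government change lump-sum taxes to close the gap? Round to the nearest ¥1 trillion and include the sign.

Spending multiplier = 1/(1 − c(1−t)) = 1/(1 − 0.492×0.64) = 1/0.68512 ≈ 1.46.
Tax multiplier = −c·k = −0.492/0.68512 ≈ −0.718. Need ΔY = −¥452 trillion, so ΔT = ΔY/(−c·k) = −(−¥452 trillion) × 0.68512 / 0.492 ≈ +¥629 trillion.
The government should raise lump-sum taxes by ¥629 trillion.

+¥629 trillion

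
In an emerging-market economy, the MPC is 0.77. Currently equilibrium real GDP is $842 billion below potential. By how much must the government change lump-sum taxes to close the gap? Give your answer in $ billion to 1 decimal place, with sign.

Spending multiplier = 1/(1 − MPC) = 1/(1 − 0.77) = 1/0.23 ≈ 4.348.
Tax multiplier = −c·k = −0.77/0.23 ≈ −3.348. Need ΔY = +$842 billion, so ΔT = ΔY/(−c·k) = −(+$842 billion) × 0.23 / 0.77 ≈ −$251.5 billion.
The government should cut lump-sum taxes by $251.5 billion.

−$251.5 billion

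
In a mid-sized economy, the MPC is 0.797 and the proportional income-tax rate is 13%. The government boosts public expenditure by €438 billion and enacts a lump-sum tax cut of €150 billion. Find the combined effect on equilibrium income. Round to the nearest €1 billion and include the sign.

Expenditure multiplier = 1/(1 − c(1−t)) = 1/(1 − 0.797×0.87) = 1/0.30661 ≈ 3.261.
ΔG contributes k·ΔG = (+€438 billion) / 0.30661 ≈ +€1,428.5 billion.
ΔT of −€150 billion changes first-round spending by −c·ΔT = +€119.55 billion, contributing k·(−c·ΔT) = (+€119.55 billion) / 0.30661 ≈ +€389.9 billion.
Net ΔY = k(ΔG − c·ΔT) = (+€557.55 billion) / 0.30661 ≈ +€1,818 billion.

+€1,818 billion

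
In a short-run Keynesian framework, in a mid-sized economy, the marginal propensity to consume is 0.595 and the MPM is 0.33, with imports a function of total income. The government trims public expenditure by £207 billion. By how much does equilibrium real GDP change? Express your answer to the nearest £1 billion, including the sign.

Spending multiplier = 1/(1 − c + m) = 1/(1 − 0.595 + 0.33) = 1/0.735 ≈ 1.361.
ΔY = k × ΔG = (−£207 billion) / 0.735 ≈ −£282 billion.

−£282 billion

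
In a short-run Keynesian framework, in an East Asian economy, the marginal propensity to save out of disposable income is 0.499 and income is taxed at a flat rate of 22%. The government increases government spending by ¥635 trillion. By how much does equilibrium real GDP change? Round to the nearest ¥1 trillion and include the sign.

+¥1,042 trillion

MPC = 1 − MPS = 1 − 0.499 = 0.501.
Spending multiplier = 1/(1 − c(1−t)) = 1/(1 − 0.501×0.78) = 1/0.60922 ≈ 1.641.
ΔY = k × ΔG = (+¥635 trillion) / 0.60922 ≈ +¥1,042 trillion.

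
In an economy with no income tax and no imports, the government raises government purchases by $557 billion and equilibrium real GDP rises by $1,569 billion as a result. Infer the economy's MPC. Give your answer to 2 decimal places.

Implied spending multiplier k = ΔY/ΔG = 1,569/557 ≈ 2.8169.
Since k = 1/(1 − MPC), MPC = 1 − 1/k = 1 − ΔG/ΔY = 1 − 557/1,569 ≈ 0.64.

0.64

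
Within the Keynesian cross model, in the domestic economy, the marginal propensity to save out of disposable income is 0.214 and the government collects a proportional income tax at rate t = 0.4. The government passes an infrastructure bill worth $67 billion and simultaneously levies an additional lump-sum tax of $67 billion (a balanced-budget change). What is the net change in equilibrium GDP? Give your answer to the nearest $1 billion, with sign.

MPC = 1 − MPS = 1 − 0.214 = 0.786.
Expenditure multiplier = 1/(1 − c(1−t)) = 1/(1 − 0.786×0.6) = 1/0.5284 ≈ 1.893.
ΔG contributes k·ΔG = (+$67 billion) / 0.5284 ≈ +$126.8 billion.
ΔT of +$67 billion changes first-round spending by −c·ΔT = −$52.662 billion, contributing k·(−c·ΔT) = (−$52.662 billion) / 0.5284 ≈ −$99.7 billion.
Net ΔY = k(ΔG − c·ΔT) = (+$14.338 billion) / 0.5284 ≈ +$27 billion.

+$27 billion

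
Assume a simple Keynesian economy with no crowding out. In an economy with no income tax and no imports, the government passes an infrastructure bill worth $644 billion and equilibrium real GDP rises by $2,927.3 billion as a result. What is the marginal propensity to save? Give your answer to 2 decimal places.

0.22

Implied spending multiplier k = ΔY/ΔG = 2,927.3/644 ≈ 4.5455.
Since k = 1/(1 − MPC), MPC = 1 − 1/k = 1 − ΔG/ΔY = 1 − 644/2,927.3 ≈ 0.78.
MPS = 1 − MPC = 0.22.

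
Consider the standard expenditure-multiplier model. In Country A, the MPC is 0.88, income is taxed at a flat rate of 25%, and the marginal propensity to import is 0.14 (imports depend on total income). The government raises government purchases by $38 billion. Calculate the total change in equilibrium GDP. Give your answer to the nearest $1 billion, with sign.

+$79 billion

Expenditure multiplier = 1/(1 − c(1−t) + m) = 1/(1 − 0.88×0.75 + 0.14) = 1/0.48 ≈ 2.083.
ΔY = k × ΔG = (+$38 billion) / 0.48 ≈ +$79 billion.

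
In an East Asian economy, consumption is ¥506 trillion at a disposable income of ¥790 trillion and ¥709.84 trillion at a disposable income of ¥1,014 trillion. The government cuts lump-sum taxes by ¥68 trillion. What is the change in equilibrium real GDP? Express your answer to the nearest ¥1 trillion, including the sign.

MPC = ΔC/ΔYd = (709.84 − 506)/(1,014 − 790) = 203.84/224 = 0.91.
A lump-sum tax change of −¥68 trillion shifts disposable income by +¥68 trillion; first-round consumption changes by −c × ΔT = −0.91 × (−¥68 trillion) = +¥61.88 trillion.
Expenditure multiplier = 1/(1 − MPC) = 1/(1 − 0.91) = 1/0.09 ≈ 11.111.
The tax multiplier is −c × k ≈ −10.111, so ΔY = k × (−c·ΔT) = (+¥61.88 trillion) / 0.09 ≈ +¥688 trillion.

+¥688 trillion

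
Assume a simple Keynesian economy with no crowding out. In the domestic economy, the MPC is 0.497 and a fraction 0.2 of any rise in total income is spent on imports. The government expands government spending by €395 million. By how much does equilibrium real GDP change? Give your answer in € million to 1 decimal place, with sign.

+€561.9 million

Government-spending multiplier = 1/(1 − c + m) = 1/(1 − 0.497 + 0.2) = 1/0.703 ≈ 1.422.
ΔY = k × ΔG = (+€395 million) / 0.703 ≈ +€561.9 million.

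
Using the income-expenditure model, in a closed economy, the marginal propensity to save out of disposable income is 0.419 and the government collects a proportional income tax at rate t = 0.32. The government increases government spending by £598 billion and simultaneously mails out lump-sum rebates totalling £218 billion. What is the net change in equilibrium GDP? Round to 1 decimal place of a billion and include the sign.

MPC = 1 − MPS = 1 − 0.419 = 0.581.
Expenditure multiplier = 1/(1 − c(1−t)) = 1/(1 − 0.581×0.68) = 1/0.60492 ≈ 1.653.
ΔG contributes k·ΔG = (+£598 billion) / 0.60492 ≈ +£988.6 billion.
ΔT of −£218 billion changes first-round spending by −c·ΔT = +£126.658 billion, contributing k·(−c·ΔT) = (+£126.658 billion) / 0.60492 ≈ +£209.4 billion.
Net ΔY = k(ΔG − c·ΔT) = (+£724.658 billion) / 0.60492 ≈ +£1,197.9 billion.

+£1,197.9 billion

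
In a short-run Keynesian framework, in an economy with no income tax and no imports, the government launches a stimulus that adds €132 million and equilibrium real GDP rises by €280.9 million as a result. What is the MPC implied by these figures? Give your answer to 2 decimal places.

0.53

Implied spending multiplier k = ΔY/ΔG = 280.9/132 ≈ 2.128.
Since k = 1/(1 − MPC), MPC = 1 − 1/k = 1 − ΔG/ΔY = 1 − 132/280.9 ≈ 0.53.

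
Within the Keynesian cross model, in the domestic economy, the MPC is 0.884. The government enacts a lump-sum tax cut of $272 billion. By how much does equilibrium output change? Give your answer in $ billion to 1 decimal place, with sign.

A lump-sum tax change of −$272 billion shifts disposable income by +$272 billion; first-round consumption changes by −c × ΔT = −0.884 × (−$272 billion) = +$240.448 billion.
Expenditure multiplier = 1/(1 − MPC) = 1/(1 − 0.884) = 1/0.116 ≈ 8.621.
The tax multiplier is −c × k ≈ −7.621, so ΔY = k × (−c·ΔT) = (+$240.448 billion) / 0.116 ≈ +$2,072.8 billion.

+$2,072.8 billion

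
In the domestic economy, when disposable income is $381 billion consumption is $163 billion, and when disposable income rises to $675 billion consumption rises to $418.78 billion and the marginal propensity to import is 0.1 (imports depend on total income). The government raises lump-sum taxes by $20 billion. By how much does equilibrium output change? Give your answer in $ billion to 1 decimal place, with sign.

−$75.7 billion

MPC = ΔC/ΔYd = (418.78 − 163)/(675 − 381) = 255.78/294 = 0.87.
A lump-sum tax change of +$20 billion shifts disposable income by −$20 billion; first-round consumption changes by −c × ΔT = −0.87 × (+$20 billion) = −$17.4 billion.
Expenditure multiplier = 1/(1 − c + m) = 1/(1 − 0.87 + 0.1) = 1/0.23 ≈ 4.348.
The tax multiplier is −c × k ≈ −3.783, so ΔY = k × (−c·ΔT) = (−$17.4 billion) / 0.23 ≈ −$75.7 billion.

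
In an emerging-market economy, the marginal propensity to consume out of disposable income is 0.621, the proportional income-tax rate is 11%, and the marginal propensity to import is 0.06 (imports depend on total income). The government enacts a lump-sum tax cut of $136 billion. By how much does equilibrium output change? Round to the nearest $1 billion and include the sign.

+$166 billion

A lump-sum tax change of −$136 billion shifts disposable income by +$136 billion; first-round consumption changes by −c × ΔT = −0.621 × (−$136 billion) = +$84.456 billion.
Expenditure multiplier = 1/(1 − c(1−t) + m) = 1/(1 − 0.621×0.89 + 0.06) = 1/0.50731 ≈ 1.971.
The tax multiplier is −c × k ≈ −1.224, so ΔY = k × (−c·ΔT) = (+$84.456 billion) / 0.50731 ≈ +$166 billion.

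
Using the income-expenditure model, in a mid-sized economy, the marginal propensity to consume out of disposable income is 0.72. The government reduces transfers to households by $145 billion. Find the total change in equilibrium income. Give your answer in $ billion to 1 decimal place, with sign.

−$372.9 billion

The transfer change shifts disposable income by −$145 billion, so first-round consumption changes by c·ΔTR = 0.72 × (−$145 billion) = −$104.4 billion.
Expenditure multiplier = 1/(1 − MPC) = 1/(1 − 0.72) = 1/0.28 ≈ 3.571.
The transfer multiplier is c × k ≈ 2.571, so ΔY = k × (c·ΔTR) = (−$104.4 billion) / 0.28 ≈ −$372.9 billion.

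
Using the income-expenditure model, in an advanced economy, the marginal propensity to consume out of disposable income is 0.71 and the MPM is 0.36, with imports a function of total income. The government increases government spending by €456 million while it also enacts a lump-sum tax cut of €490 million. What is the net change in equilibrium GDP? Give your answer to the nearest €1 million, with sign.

+€1,237 million

Expenditure multiplier = 1/(1 − c + m) = 1/(1 − 0.71 + 0.36) = 1/0.65 ≈ 1.538.
ΔG contributes k·ΔG = (+€456 million) / 0.65 ≈ +€701.5 million.
ΔT of −€490 million changes first-round spending by −c·ΔT = +€347.9 million, contributing k·(−c·ΔT) = (+€347.9 million) / 0.65 ≈ +€535.2 million.
Net ΔY = k(ΔG − c·ΔT) = (+€803.9 million) / 0.65 ≈ +€1,237 million.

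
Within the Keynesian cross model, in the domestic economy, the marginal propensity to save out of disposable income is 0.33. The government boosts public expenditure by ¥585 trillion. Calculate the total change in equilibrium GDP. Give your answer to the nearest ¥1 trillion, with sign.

+¥1,773 trillion

MPC = 1 − MPS = 1 − 0.33 = 0.67.
Spending multiplier = 1/(1 − MPC) = 1/(1 − 0.67) = 1/0.33 ≈ 3.03.
ΔY = k × ΔG = (+¥585 trillion) / 0.33 ≈ +¥1,773 trillion.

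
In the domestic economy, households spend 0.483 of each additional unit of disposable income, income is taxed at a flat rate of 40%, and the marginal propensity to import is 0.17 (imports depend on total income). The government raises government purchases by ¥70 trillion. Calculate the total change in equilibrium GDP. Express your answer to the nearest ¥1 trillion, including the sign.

+¥80 trillion

Government-spending multiplier = 1/(1 − c(1−t) + m) = 1/(1 − 0.483×0.6 + 0.17) = 1/0.8802 ≈ 1.136.
ΔY = k × ΔG = (+¥70 trillion) / 0.8802 ≈ +¥80 trillion.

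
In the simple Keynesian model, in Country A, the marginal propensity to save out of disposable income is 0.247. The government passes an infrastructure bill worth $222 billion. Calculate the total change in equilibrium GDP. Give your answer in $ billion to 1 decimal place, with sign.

MPC = 1 − MPS = 1 − 0.247 = 0.753.
Spending multiplier = 1/(1 − MPC) = 1/(1 − 0.753) = 1/0.247 ≈ 4.049.
ΔY = k × ΔG = (+$222 billion) / 0.247 ≈ +$898.8 billion.

+$898.8 billion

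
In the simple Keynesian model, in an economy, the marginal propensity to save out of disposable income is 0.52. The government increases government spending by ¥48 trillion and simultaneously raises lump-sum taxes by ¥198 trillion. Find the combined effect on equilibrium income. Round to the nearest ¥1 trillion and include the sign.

−¥90 trillion

MPC = 1 − MPS = 1 − 0.52 = 0.48.
Expenditure multiplier = 1/(1 − MPC) = 1/(1 − 0.48) = 1/0.52 ≈ 1.923.
ΔG contributes k·ΔG = (+¥48 trillion) / 0.52 ≈ +¥92.3 trillion.
ΔT of +¥198 trillion changes first-round spending by −c·ΔT = −¥95.04 trillion, contributing k·(−c·ΔT) = (−¥95.04 trillion) / 0.52 ≈ −¥182.8 trillion.
Net ΔY = k(ΔG − c·ΔT) = (−¥47.04 trillion) / 0.52 ≈ −¥90 trillion.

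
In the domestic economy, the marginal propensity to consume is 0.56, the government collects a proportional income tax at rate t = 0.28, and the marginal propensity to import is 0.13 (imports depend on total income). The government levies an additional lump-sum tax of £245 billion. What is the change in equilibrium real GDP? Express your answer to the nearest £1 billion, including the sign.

−£189 billion

A lump-sum tax change of +£245 billion shifts disposable income by −£245 billion; first-round consumption changes by −c × ΔT = −0.56 × (+£245 billion) = −£137.2 billion.
Expenditure multiplier = 1/(1 − c(1−t) + m) = 1/(1 − 0.56×0.72 + 0.13) = 1/0.7268 ≈ 1.376.
The tax multiplier is −c × k ≈ −0.771, so ΔY = k × (−c·ΔT) = (−£137.2 billion) / 0.7268 ≈ −£189 billion.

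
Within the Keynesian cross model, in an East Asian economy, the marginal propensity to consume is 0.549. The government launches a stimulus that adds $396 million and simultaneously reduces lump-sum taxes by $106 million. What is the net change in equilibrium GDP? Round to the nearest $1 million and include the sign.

+$1,007 million

Expenditure multiplier = 1/(1 − MPC) = 1/(1 − 0.549) = 1/0.451 ≈ 2.217.
ΔG contributes k·ΔG = (+$396 million) / 0.451 ≈ +$878 million.
ΔT of −$106 million changes first-round spending by −c·ΔT = +$58.194 million, contributing k·(−c·ΔT) = (+$58.194 million) / 0.451 ≈ +$129 million.
Net ΔY = k(ΔG − c·ΔT) = (+$454.194 million) / 0.451 ≈ +$1,007 million.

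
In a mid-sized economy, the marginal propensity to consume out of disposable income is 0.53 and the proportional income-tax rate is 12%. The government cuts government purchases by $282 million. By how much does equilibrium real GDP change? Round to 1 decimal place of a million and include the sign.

Expenditure multiplier = 1/(1 − c(1−t)) = 1/(1 − 0.53×0.88) = 1/0.5336 ≈ 1.874.
ΔY = k × ΔG = (−$282 million) / 0.5336 ≈ −$528.5 million.

−$528.5 million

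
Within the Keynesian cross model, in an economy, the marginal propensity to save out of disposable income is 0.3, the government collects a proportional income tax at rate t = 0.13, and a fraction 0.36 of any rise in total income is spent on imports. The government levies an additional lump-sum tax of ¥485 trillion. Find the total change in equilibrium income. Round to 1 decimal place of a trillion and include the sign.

−¥452.1 trillion

MPC = 1 − MPS = 1 − 0.3 = 0.7.
A lump-sum tax change of +¥485 trillion shifts disposable income by −¥485 trillion; first-round consumption changes by −c × ΔT = −0.7 × (+¥485 trillion) = −¥339.5 trillion.
Expenditure multiplier = 1/(1 − c(1−t) + m) = 1/(1 − 0.7×0.87 + 0.36) = 1/0.751 ≈ 1.332.
The tax multiplier is −c × k ≈ −0.932, so ΔY = k × (−c·ΔT) = (−¥339.5 trillion) / 0.751 ≈ −¥452.1 trillion.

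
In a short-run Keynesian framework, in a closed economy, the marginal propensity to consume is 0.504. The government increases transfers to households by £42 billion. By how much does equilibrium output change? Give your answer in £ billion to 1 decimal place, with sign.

The transfer change shifts disposable income by +£42 billion, so first-round consumption changes by c·ΔTR = 0.504 × (+£42 billion) = +£21.168 billion.
Expenditure multiplier = 1/(1 − MPC) = 1/(1 − 0.504) = 1/0.496 ≈ 2.016.
The transfer multiplier is c × k ≈ 1.016, so ΔY = k × (c·ΔTR) = (+£21.168 billion) / 0.496 ≈ +£42.7 billion.

+£42.7 billion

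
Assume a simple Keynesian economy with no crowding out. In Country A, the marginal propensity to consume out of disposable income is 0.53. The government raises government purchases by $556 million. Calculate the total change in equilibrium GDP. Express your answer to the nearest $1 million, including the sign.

+$1,183 million

Spending multiplier = 1/(1 − MPC) = 1/(1 − 0.53) = 1/0.47 ≈ 2.128.
ΔY = k × ΔG = (+$556 million) / 0.47 ≈ +$1,183 million.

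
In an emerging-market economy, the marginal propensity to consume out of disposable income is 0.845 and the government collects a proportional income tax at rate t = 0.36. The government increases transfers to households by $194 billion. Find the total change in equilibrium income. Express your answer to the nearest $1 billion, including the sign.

The transfer change shifts disposable income by +$194 billion, so first-round consumption changes by c·ΔTR = 0.845 × (+$194 billion) = +$163.93 billion.
Expenditure multiplier = 1/(1 − c(1−t)) = 1/(1 − 0.845×0.64) = 1/0.4592 ≈ 2.178.
The transfer multiplier is c × k ≈ 1.84, so ΔY = k × (c·ΔTR) = (+$163.93 billion) / 0.4592 ≈ +$357 billion.

+$357 billion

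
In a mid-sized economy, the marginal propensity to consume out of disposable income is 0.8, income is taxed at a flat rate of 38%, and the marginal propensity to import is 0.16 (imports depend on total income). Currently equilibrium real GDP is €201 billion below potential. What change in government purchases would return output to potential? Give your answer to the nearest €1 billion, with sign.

+€133 billion

Spending multiplier = 1/(1 − c(1−t) + m) = 1/(1 − 0.8×0.62 + 0.16) = 1/0.664 ≈ 1.506.
Need ΔY = +€201 billion, so ΔG = ΔY/k = (+€201 billion) × 0.664 ≈ +€133 billion.
The government should increase government purchases by €133 billion.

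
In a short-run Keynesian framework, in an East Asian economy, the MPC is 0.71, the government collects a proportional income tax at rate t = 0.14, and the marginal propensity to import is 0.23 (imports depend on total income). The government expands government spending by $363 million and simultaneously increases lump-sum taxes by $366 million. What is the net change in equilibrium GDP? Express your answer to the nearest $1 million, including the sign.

Expenditure multiplier = 1/(1 − c(1−t) + m) = 1/(1 − 0.71×0.86 + 0.23) = 1/0.6194 ≈ 1.614.
ΔG contributes k·ΔG = (+$363 million) / 0.6194 ≈ +$586.1 million.
ΔT of +$366 million changes first-round spending by −c·ΔT = −$259.86 million, contributing k·(−c·ΔT) = (−$259.86 million) / 0.6194 ≈ −$419.5 million.
Net ΔY = k(ΔG − c·ΔT) = (+$103.14 million) / 0.6194 ≈ +$167 million.

+$167 million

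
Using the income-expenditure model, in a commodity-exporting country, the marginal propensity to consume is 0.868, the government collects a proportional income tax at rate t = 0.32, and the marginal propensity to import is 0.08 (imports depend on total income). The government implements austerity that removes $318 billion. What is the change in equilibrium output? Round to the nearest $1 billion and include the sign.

Government-spending multiplier = 1/(1 − c(1−t) + m) = 1/(1 − 0.868×0.68 + 0.08) = 1/0.48976 ≈ 2.042.
ΔY = k × ΔG = (−$318 billion) / 0.48976 ≈ −$649 billion.

−$649 billion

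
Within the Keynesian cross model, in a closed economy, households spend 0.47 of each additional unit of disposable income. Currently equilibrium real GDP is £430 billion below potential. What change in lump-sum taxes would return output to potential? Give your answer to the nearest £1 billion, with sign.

−£485 billion

Spending multiplier = 1/(1 − MPC) = 1/(1 − 0.47) = 1/0.53 ≈ 1.887.
Tax multiplier = −c·k = −0.47/0.53 ≈ −0.887. Need ΔY = +£430 billion, so ΔT = ΔY/(−c·k) = −(+£430 billion) × 0.53 / 0.47 ≈ −£485 billion.
The government should cut lump-sum taxes by £485 billion.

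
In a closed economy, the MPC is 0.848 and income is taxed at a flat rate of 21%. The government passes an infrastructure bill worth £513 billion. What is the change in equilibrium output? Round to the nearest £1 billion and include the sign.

Government-spending multiplier = 1/(1 − c(1−t)) = 1/(1 − 0.848×0.79) = 1/0.33008 ≈ 3.03.
ΔY = k × ΔG = (+£513 billion) / 0.33008 ≈ +£1,554 billion.

+£1,554 billion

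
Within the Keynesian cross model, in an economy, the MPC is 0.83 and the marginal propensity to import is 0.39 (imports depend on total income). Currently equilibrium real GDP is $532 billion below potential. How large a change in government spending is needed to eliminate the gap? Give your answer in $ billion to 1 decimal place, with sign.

+$297.9 billion

Spending multiplier = 1/(1 − c + m) = 1/(1 − 0.83 + 0.39) = 1/0.56 ≈ 1.786.
Need ΔY = +$532 billion, so ΔG = ΔY/k = (+$532 billion) × 0.56 ≈ +$297.9 billion.
The government should increase government spending by $297.9 billion.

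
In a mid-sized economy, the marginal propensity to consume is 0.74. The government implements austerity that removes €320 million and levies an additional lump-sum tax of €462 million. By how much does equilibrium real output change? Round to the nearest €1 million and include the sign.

−€2,546 million

Expenditure multiplier = 1/(1 − MPC) = 1/(1 − 0.74) = 1/0.26 ≈ 3.846.
ΔG contributes k·ΔG = (−€320 million) / 0.26 ≈ −€1,230.8 million.
ΔT of +€462 million changes first-round spending by −c·ΔT = −€341.88 million, contributing k·(−c·ΔT) = (−€341.88 million) / 0.26 ≈ −€1,314.9 million.
Net ΔY = k(ΔG − c·ΔT) = (−€661.88 million) / 0.26 ≈ −€2,546 million.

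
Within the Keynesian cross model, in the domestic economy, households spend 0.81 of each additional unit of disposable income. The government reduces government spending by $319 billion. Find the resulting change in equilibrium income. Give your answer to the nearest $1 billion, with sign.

−$1,679 billion

Expenditure multiplier = 1/(1 − MPC) = 1/(1 − 0.81) = 1/0.19 ≈ 5.263.
ΔY = k × ΔG = (−$319 billion) / 0.19 ≈ −$1,679 billion.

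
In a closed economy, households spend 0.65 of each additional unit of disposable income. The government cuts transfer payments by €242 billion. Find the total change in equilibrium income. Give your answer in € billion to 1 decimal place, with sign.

−€449.4 billion

The transfer change shifts disposable income by −€242 billion, so first-round consumption changes by c·ΔTR = 0.65 × (−€242 billion) = −€157.3 billion.
Expenditure multiplier = 1/(1 − MPC) = 1/(1 − 0.65) = 1/0.35 ≈ 2.857.
The transfer multiplier is c × k ≈ 1.857, so ΔY = k × (c·ΔTR) = (−€157.3 billion) / 0.35 ≈ −€449.4 billion.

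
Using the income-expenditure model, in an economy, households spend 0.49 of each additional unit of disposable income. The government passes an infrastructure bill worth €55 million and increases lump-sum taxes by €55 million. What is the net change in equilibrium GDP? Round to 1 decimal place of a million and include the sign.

Expenditure multiplier = 1/(1 − MPC) = 1/(1 − 0.49) = 1/0.51 ≈ 1.961.
ΔG contributes k·ΔG = (+€55 million) / 0.51 ≈ +€107.8 million.
ΔT of +€55 million changes first-round spending by −c·ΔT = −€26.95 million, contributing k·(−c·ΔT) = (−€26.95 million) / 0.51 ≈ −€52.8 million.
With ΔG = ΔT and no other leakages, the balanced-budget multiplier is 1, so ΔY = ΔG = +€55 million.

+€55.0 million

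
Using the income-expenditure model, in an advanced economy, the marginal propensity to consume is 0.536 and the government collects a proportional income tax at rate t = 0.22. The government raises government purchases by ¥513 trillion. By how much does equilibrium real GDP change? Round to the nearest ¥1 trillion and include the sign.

Expenditure multiplier = 1/(1 − c(1−t)) = 1/(1 − 0.536×0.78) = 1/0.58192 ≈ 1.718.
ΔY = k × ΔG = (+¥513 trillion) / 0.58192 ≈ +¥882 trillion.

+¥882 trillion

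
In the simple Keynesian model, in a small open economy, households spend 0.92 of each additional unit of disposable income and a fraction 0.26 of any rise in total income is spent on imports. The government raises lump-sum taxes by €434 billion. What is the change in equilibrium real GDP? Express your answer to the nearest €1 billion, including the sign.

A lump-sum tax change of +€434 billion shifts disposable income by −€434 billion; first-round consumption changes by −c × ΔT = −0.92 × (+€434 billion) = −€399.28 billion.
Expenditure multiplier = 1/(1 − c + m) = 1/(1 − 0.92 + 0.26) = 1/0.34 ≈ 2.941.
The tax multiplier is −c × k ≈ −2.706, so ΔY = k × (−c·ΔT) = (−€399.28 billion) / 0.34 ≈ −€1,174 billion.

−€1,174 billion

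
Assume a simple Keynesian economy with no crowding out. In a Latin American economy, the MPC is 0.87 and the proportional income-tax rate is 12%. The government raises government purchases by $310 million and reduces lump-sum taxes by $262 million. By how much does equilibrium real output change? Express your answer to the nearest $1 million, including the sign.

Expenditure multiplier = 1/(1 − c(1−t)) = 1/(1 − 0.87×0.88) = 1/0.2344 ≈ 4.266.
ΔG contributes k·ΔG = (+$310 million) / 0.2344 ≈ +$1,322.5 million.
ΔT of −$262 million changes first-round spending by −c·ΔT = +$227.94 million, contributing k·(−c·ΔT) = (+$227.94 million) / 0.2344 ≈ +$972.4 million.
Net ΔY = k(ΔG − c·ΔT) = (+$537.94 million) / 0.2344 ≈ +$2,295 million.

+$2,295 million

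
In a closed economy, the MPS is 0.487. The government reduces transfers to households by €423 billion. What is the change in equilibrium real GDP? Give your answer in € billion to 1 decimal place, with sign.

−€445.6 billion

MPC = 1 − MPS = 1 − 0.487 = 0.513.
The transfer change shifts disposable income by −€423 billion, so first-round consumption changes by c·ΔTR = 0.513 × (−€423 billion) = −€216.999 billion.
Expenditure multiplier = 1/(1 − MPC) = 1/(1 − 0.513) = 1/0.487 ≈ 2.053.
The transfer multiplier is c × k ≈ 1.053, so ΔY = k × (c·ΔTR) = (−€216.999 billion) / 0.487 ≈ −€445.6 billion.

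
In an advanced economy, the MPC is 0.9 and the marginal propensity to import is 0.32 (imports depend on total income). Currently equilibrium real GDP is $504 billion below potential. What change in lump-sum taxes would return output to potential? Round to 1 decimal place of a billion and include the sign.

−$235.2 billion

Spending multiplier = 1/(1 − c + m) = 1/(1 − 0.9 + 0.32) = 1/0.42 ≈ 2.381.
Tax multiplier = −c·k = −0.9/0.42 ≈ −2.143. Need ΔY = +$504 billion, so ΔT = ΔY/(−c·k) = −(+$504 billion) × 0.42 / 0.9 = −$235.2 billion.
The government should cut lump-sum taxes by $235.2 billion.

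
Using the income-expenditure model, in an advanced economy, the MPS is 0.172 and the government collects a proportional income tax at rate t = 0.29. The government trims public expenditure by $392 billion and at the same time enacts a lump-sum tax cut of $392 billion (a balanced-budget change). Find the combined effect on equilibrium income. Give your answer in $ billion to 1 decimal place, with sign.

−$163.6 billion

MPC = 1 − MPS = 1 − 0.172 = 0.828.
Expenditure multiplier = 1/(1 − c(1−t)) = 1/(1 − 0.828×0.71) = 1/0.41212 ≈ 2.426.
ΔG contributes k·ΔG = (−$392 billion) / 0.41212 ≈ −$951.2 billion.
ΔT of −$392 billion changes first-round spending by −c·ΔT = +$324.576 billion, contributing k·(−c·ΔT) = (+$324.576 billion) / 0.41212 ≈ +$787.6 billion.
Net ΔY = k(ΔG − c·ΔT) = (−$67.424 billion) / 0.41212 ≈ −$163.6 billion.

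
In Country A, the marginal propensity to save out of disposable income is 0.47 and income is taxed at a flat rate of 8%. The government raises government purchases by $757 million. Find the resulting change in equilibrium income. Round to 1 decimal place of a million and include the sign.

MPC = 1 − MPS = 1 − 0.47 = 0.53.
Government-spending multiplier = 1/(1 − c(1−t)) = 1/(1 − 0.53×0.92) = 1/0.5124 ≈ 1.952.
ΔY = k × ΔG = (+$757 million) / 0.5124 ≈ +$1,477.4 million.

+$1,477.4 million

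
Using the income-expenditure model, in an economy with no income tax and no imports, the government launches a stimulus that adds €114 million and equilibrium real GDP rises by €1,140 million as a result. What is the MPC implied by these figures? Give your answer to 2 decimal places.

0.90

Implied spending multiplier k = ΔY/ΔG = 1,140/114 = 10.
Since k = 1/(1 − MPC), MPC = 1 − 1/k = 1 − ΔG/ΔY = 1 − 114/1,140 = 0.90.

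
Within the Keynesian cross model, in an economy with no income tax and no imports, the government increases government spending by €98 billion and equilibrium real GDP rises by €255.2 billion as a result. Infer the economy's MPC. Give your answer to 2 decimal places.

Implied spending multiplier k = ΔY/ΔG = 255.2/98 ≈ 2.6041.
Since k = 1/(1 − MPC), MPC = 1 − 1/k = 1 − ΔG/ΔY = 1 − 98/255.2 ≈ 0.62.

0.62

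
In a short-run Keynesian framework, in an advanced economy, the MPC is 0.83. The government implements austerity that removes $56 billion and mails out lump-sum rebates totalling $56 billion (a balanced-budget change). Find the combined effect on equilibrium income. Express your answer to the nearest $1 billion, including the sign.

Expenditure multiplier = 1/(1 − MPC) = 1/(1 − 0.83) = 1/0.17 ≈ 5.882.
ΔG contributes k·ΔG = (−$56 billion) / 0.17 ≈ −$329.4 billion.
ΔT of −$56 billion changes first-round spending by −c·ΔT = +$46.48 billion, contributing k·(−c·ΔT) = (+$46.48 billion) / 0.17 ≈ +$273.4 billion.
With ΔG = ΔT and no other leakages, the balanced-budget multiplier is 1, so ΔY = ΔG = −$56 billion.

−$56 billion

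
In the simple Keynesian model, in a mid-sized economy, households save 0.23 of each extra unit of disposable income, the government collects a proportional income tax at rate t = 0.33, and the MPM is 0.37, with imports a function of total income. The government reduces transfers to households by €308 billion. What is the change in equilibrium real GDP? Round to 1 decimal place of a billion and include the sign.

−€277.7 billion

MPC = 1 − MPS = 1 − 0.23 = 0.77.
The transfer change shifts disposable income by −€308 billion, so first-round consumption changes by c·ΔTR = 0.77 × (−€308 billion) = −€237.16 billion.
Expenditure multiplier = 1/(1 − c(1−t) + m) = 1/(1 − 0.77×0.67 + 0.37) = 1/0.8541 ≈ 1.171.
The transfer multiplier is c × k ≈ 0.902, so ΔY = k × (c·ΔTR) = (−€237.16 billion) / 0.8541 ≈ −€277.7 billion.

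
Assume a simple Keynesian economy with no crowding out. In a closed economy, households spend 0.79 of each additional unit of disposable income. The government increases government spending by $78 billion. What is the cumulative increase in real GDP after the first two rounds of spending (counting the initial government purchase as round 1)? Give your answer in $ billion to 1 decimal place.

Round 1 adds ΔG = $78 billion; each later round is MPC = 0.79 times the previous.
After 2 rounds: 78 + 61.62 = ΔG·(1 − c^2)/(1 − c) = 78 × (1 − 0.6241)/0.21 ≈ $139.6 billion.

$139.6 billion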